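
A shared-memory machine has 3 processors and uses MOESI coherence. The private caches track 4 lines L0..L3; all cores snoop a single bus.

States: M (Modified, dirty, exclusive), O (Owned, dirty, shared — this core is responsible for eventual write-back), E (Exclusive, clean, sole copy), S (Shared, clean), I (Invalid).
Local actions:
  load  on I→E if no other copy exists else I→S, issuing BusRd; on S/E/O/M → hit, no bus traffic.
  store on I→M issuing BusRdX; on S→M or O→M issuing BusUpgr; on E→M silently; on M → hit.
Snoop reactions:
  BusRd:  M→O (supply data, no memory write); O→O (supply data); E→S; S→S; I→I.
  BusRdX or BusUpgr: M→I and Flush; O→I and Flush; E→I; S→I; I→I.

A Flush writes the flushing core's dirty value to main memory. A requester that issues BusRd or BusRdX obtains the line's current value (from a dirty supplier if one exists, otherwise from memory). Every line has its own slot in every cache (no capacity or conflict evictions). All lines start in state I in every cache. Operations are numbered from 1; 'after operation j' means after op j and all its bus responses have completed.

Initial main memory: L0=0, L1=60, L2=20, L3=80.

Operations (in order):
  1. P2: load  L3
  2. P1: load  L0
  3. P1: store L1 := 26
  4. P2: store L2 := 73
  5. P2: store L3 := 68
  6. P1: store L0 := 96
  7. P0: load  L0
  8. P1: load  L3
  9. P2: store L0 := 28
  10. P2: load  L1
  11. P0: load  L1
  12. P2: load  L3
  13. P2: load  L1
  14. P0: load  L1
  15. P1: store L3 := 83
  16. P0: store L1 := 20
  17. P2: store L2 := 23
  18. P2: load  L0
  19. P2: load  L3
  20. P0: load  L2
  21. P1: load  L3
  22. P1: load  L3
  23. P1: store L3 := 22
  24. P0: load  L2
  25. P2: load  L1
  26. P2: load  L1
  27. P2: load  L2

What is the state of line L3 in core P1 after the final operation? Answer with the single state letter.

state = M

  op1 P2: load  L3 → I/I/E on L3; bus BusRd; mem=80
  op2 P1: load  L0 → I/E/I on L0; bus BusRd; mem=0
  op3 P1: store L1 := 26 → I/M/I on L1; bus BusRdX; mem=60
  op4 P2: store L2 := 73 → I/I/M on L2; bus BusRdX; mem=20
  op5 P2: store L3 := 68 → I/I/M on L3; bus (none); mem=80
  op6 P1: store L0 := 96 → I/M/I on L0; bus (none); mem=0
  op7 P0: load  L0 → S/O/I on L0; bus BusRd; mem=0
  op8 P1: load  L3 → I/S/O on L3; bus BusRd; mem=80
  op9 P2: store L0 := 28 → I/I/M on L0; bus BusRdX Flush; mem=96
  op10 P2: load  L1 → I/O/S on L1; bus BusRd; mem=60
  op11 P0: load  L1 → S/O/S on L1; bus BusRd; mem=60
  op12 P2: load  L3 → I/S/O on L3; bus (none); mem=80
  op13 P2: load  L1 → S/O/S on L1; bus (none); mem=60
  op14 P0: load  L1 → S/O/S on L1; bus (none); mem=60
  op15 P1: store L3 := 83 → I/M/I on L3; bus BusUpgr Flush; mem=68
  op16 P0: store L1 := 20 → M/I/I on L1; bus BusUpgr Flush; mem=26
  op17 P2: store L2 := 23 → I/I/M on L2; bus (none); mem=20
  op18 P2: load  L0 → I/I/M on L0; bus (none); mem=96
  op19 P2: load  L3 → I/O/S on L3; bus BusRd; mem=68
  op20 P0: load  L2 → S/I/O on L2; bus BusRd; mem=20
  op21 P1: load  L3 → I/O/S on L3; bus (none); mem=68
  op22 P1: load  L3 → I/O/S on L3; bus (none); mem=68
  op23 P1: store L3 := 22 → I/M/I on L3; bus BusUpgr; mem=68
  op24 P0: load  L2 → S/I/O on L2; bus (none); mem=20
  op25 P2: load  L1 → O/I/S on L1; bus BusRd; mem=26
  op26 P2: load  L1 → O/I/S on L1; bus (none); mem=26
  op27 P2: load  L2 → S/I/O on L2; bus (none); mem=20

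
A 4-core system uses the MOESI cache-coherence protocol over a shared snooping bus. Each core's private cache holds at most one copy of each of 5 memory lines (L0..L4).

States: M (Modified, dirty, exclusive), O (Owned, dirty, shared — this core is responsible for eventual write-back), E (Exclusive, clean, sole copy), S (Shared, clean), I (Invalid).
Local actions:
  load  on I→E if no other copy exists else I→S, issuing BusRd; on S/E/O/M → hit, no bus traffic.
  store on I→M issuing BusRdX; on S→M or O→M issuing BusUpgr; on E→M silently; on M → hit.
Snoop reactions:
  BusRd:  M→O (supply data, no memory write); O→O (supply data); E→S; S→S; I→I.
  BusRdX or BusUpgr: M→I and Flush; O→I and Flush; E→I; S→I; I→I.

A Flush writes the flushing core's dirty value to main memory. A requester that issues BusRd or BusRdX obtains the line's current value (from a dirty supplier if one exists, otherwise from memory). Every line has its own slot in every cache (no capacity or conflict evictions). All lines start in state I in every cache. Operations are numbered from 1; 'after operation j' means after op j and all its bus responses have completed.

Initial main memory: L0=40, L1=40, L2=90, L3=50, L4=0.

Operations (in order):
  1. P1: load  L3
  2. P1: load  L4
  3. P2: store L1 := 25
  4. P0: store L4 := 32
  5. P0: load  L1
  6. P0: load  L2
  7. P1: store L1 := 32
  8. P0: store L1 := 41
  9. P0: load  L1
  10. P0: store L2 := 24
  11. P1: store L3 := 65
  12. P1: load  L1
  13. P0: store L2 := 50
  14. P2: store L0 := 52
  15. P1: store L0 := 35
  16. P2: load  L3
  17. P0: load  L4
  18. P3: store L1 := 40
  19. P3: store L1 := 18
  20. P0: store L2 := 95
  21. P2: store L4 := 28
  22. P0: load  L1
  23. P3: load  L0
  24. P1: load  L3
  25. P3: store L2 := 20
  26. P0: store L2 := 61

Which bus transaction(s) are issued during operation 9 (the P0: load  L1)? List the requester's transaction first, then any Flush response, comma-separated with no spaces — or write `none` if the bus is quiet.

[1] P1: load  L3 | P0:I, P1:E(50), P2:I, P3:I | bus: BusRd
[2] P1: load  L4 | P0:I, P1:E(0), P2:I, P3:I | bus: BusRd
[3] P2: store L1 := 25 | P0:I, P1:I, P2:M(25), P3:I | bus: BusRdX
[4] P0: store L4 := 32 | P0:M(32), P1:I, P2:I, P3:I | bus: BusRdX
[5] P0: load  L1 | P0:S(25), P1:I, P2:O(25), P3:I | bus: BusRd
[6] P0: load  L2 | P0:E(90), P1:I, P2:I, P3:I | bus: BusRd
[7] P1: store L1 := 32 | P0:I, P1:M(32), P2:I, P3:I | bus: BusRdX,Flush
[8] P0: store L1 := 41 | P0:M(41), P1:I, P2:I, P3:I | bus: BusRdX,Flush
[9] P0: load  L1 | P0:M(41), P1:I, P2:I, P3:I | bus: none
[10] P0: store L2 := 24 | P0:M(24), P1:I, P2:I, P3:I | bus: none
[11] P1: store L3 := 65 | P0:I, P1:M(65), P2:I, P3:I | bus: none
[12] P1: load  L1 | P0:O(41), P1:S(41), P2:I, P3:I | bus: BusRd
[13] P0: store L2 := 50 | P0:M(50), P1:I, P2:I, P3:I | bus: none
[14] P2: store L0 := 52 | P0:I, P1:I, P2:M(52), P3:I | bus: BusRdX
[15] P1: store L0 := 35 | P0:I, P1:M(35), P2:I, P3:I | bus: BusRdX,Flush
[16] P2: load  L3 | P0:I, P1:O(65), P2:S(65), P3:I | bus: BusRd
[17] P0: load  L4 | P0:M(32), P1:I, P2:I, P3:I | bus: none
[18] P3: store L1 := 40 | P0:I, P1:I, P2:I, P3:M(40) | bus: BusRdX,Flush
[19] P3: store L1 := 18 | P0:I, P1:I, P2:I, P3:M(18) | bus: none
[20] P0: store L2 := 95 | P0:M(95), P1:I, P2:I, P3:I | bus: none
[21] P2: store L4 := 28 | P0:I, P1:I, P2:M(28), P3:I | bus: BusRdX,Flush
[22] P0: load  L1 | P0:S(18), P1:I, P2:I, P3:O(18) | bus: BusRd
[23] P3: load  L0 | P0:I, P1:O(35), P2:I, P3:S(35) | bus: BusRd
[24] P1: load  L3 | P0:I, P1:O(65), P2:S(65), P3:I | bus: none
[25] P3: store L2 := 20 | P0:I, P1:I, P2:I, P3:M(20) | bus: BusRdX,Flush
[26] P0: store L2 := 61 | P0:M(61), P1:I, P2:I, P3:I | bus: BusRdX,Flush

bus = none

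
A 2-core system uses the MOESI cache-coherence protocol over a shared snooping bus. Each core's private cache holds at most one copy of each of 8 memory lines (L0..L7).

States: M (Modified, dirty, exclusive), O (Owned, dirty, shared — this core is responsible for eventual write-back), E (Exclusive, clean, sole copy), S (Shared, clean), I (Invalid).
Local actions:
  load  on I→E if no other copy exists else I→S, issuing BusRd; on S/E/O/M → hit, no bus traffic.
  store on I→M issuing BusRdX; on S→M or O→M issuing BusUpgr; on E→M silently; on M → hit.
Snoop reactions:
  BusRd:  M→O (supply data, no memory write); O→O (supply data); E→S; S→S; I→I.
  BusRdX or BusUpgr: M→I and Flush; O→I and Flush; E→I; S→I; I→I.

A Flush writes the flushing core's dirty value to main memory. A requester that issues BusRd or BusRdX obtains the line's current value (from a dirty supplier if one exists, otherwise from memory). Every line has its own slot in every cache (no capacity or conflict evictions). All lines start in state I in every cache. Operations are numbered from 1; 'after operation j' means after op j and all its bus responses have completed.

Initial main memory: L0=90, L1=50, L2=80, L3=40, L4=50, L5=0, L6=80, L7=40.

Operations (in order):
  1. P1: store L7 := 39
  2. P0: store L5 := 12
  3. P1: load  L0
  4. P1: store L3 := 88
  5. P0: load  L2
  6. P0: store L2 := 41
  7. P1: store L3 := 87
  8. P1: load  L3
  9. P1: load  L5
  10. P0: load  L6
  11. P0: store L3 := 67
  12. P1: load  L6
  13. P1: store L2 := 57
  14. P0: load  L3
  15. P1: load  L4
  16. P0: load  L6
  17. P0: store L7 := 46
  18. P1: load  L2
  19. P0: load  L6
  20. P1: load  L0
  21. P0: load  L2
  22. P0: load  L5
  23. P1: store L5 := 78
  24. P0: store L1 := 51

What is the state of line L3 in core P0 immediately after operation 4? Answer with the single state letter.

state = I

1. P1: store L7 := 39  bus=[BusRdX]  L7: P0=I P1=M  mem[L7]=40
2. P0: store L5 := 12  bus=[BusRdX]  L5: P0=M P1=I  mem[L5]=0
3. P1: load  L0  bus=[BusRd]  L0: P0=I P1=E  mem[L0]=90
4. P1: store L3 := 88  bus=[BusRdX]  L3: P0=I P1=M  mem[L3]=40
5. P0: load  L2  bus=[BusRd]  L2: P0=E P1=I  mem[L2]=80
6. P0: store L2 := 41  bus=[-]  L2: P0=M P1=I  mem[L2]=80
7. P1: store L3 := 87  bus=[-]  L3: P0=I P1=M  mem[L3]=40
8. P1: load  L3  bus=[-]  L3: P0=I P1=M  mem[L3]=40
9. P1: load  L5  bus=[BusRd]  L5: P0=O P1=S  mem[L5]=0
10. P0: load  L6  bus=[BusRd]  L6: P0=E P1=I  mem[L6]=80
11. P0: store L3 := 67  bus=[BusRdX,Flush]  L3: P0=M P1=I  mem[L3]=87
12. P1: load  L6  bus=[BusRd]  L6: P0=S P1=S  mem[L6]=80
13. P1: store L2 := 57  bus=[BusRdX,Flush]  L2: P0=I P1=M  mem[L2]=41
14. P0: load  L3  bus=[-]  L3: P0=M P1=I  mem[L3]=87
15. P1: load  L4  bus=[BusRd]  L4: P0=I P1=E  mem[L4]=50
16. P0: load  L6  bus=[-]  L6: P0=S P1=S  mem[L6]=80
17. P0: store L7 := 46  bus=[BusRdX,Flush]  L7: P0=M P1=I  mem[L7]=39
18. P1: load  L2  bus=[-]  L2: P0=I P1=M  mem[L2]=41
19. P0: load  L6  bus=[-]  L6: P0=S P1=S  mem[L6]=80
20. P1: load  L0  bus=[-]  L0: P0=I P1=E  mem[L0]=90
21. P0: load  L2  bus=[BusRd]  L2: P0=S P1=O  mem[L2]=41
22. P0: load  L5  bus=[-]  L5: P0=O P1=S  mem[L5]=0
23. P1: store L5 := 78  bus=[BusUpgr,Flush]  L5: P0=I P1=M  mem[L5]=12
24. P0: store L1 := 51  bus=[BusRdX]  L1: P0=M P1=I  mem[L1]=50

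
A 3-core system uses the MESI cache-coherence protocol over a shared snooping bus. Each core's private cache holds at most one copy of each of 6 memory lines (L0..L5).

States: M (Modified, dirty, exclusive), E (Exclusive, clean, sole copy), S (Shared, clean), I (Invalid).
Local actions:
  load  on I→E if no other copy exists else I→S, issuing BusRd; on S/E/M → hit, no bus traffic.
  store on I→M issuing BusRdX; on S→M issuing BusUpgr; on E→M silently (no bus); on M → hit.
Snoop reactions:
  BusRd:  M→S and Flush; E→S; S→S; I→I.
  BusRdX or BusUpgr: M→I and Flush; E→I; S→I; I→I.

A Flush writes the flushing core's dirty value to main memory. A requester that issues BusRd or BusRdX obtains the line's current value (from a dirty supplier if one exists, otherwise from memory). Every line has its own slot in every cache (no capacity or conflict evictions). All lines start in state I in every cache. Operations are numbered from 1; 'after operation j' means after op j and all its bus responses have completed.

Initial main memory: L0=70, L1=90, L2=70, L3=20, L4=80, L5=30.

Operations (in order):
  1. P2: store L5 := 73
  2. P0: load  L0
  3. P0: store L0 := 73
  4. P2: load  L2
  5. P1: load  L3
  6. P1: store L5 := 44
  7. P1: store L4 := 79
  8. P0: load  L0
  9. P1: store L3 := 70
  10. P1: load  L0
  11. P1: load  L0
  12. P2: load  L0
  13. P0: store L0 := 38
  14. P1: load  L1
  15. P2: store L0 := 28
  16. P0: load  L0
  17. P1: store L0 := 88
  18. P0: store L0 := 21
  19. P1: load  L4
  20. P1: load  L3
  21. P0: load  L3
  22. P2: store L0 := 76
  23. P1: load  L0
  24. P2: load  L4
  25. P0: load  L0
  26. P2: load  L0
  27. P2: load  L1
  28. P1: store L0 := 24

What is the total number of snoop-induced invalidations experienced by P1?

invalidations = 2

[1] P2: store L5 := 73 | P0:I, P1:I, P2:M(73) | bus: BusRdX
[2] P0: load  L0 | P0:E(70), P1:I, P2:I | bus: BusRd
[3] P0: store L0 := 73 | P0:M(73), P1:I, P2:I | bus: none
[4] P2: load  L2 | P0:I, P1:I, P2:E(70) | bus: BusRd
[5] P1: load  L3 | P0:I, P1:E(20), P2:I | bus: BusRd
[6] P1: store L5 := 44 | P0:I, P1:M(44), P2:I | bus: BusRdX,Flush
[7] P1: store L4 := 79 | P0:I, P1:M(79), P2:I | bus: BusRdX
[8] P0: load  L0 | P0:M(73), P1:I, P2:I | bus: none
[9] P1: store L3 := 70 | P0:I, P1:M(70), P2:I | bus: none
[10] P1: load  L0 | P0:S(73), P1:S(73), P2:I | bus: BusRd,Flush
[11] P1: load  L0 | P0:S(73), P1:S(73), P2:I | bus: none
[12] P2: load  L0 | P0:S(73), P1:S(73), P2:S(73) | bus: BusRd
[13] P0: store L0 := 38 | P0:M(38), P1:I, P2:I | bus: BusUpgr
[14] P1: load  L1 | P0:I, P1:E(90), P2:I | bus: BusRd
[15] P2: store L0 := 28 | P0:I, P1:I, P2:M(28) | bus: BusRdX,Flush
[16] P0: load  L0 | P0:S(28), P1:I, P2:S(28) | bus: BusRd,Flush
[17] P1: store L0 := 88 | P0:I, P1:M(88), P2:I | bus: BusRdX
[18] P0: store L0 := 21 | P0:M(21), P1:I, P2:I | bus: BusRdX,Flush
[19] P1: load  L4 | P0:I, P1:M(79), P2:I | bus: none
[20] P1: load  L3 | P0:I, P1:M(70), P2:I | bus: none
[21] P0: load  L3 | P0:S(70), P1:S(70), P2:I | bus: BusRd,Flush
[22] P2: store L0 := 76 | P0:I, P1:I, P2:M(76) | bus: BusRdX,Flush
[23] P1: load  L0 | P0:I, P1:S(76), P2:S(76) | bus: BusRd,Flush
[24] P2: load  L4 | P0:I, P1:S(79), P2:S(79) | bus: BusRd,Flush
[25] P0: load  L0 | P0:S(76), P1:S(76), P2:S(76) | bus: BusRd
[26] P2: load  L0 | P0:S(76), P1:S(76), P2:S(76) | bus: none
[27] P2: load  L1 | P0:I, P1:S(90), P2:S(90) | bus: BusRd
[28] P1: store L0 := 24 | P0:I, P1:M(24), P2:I | bus: BusUpgr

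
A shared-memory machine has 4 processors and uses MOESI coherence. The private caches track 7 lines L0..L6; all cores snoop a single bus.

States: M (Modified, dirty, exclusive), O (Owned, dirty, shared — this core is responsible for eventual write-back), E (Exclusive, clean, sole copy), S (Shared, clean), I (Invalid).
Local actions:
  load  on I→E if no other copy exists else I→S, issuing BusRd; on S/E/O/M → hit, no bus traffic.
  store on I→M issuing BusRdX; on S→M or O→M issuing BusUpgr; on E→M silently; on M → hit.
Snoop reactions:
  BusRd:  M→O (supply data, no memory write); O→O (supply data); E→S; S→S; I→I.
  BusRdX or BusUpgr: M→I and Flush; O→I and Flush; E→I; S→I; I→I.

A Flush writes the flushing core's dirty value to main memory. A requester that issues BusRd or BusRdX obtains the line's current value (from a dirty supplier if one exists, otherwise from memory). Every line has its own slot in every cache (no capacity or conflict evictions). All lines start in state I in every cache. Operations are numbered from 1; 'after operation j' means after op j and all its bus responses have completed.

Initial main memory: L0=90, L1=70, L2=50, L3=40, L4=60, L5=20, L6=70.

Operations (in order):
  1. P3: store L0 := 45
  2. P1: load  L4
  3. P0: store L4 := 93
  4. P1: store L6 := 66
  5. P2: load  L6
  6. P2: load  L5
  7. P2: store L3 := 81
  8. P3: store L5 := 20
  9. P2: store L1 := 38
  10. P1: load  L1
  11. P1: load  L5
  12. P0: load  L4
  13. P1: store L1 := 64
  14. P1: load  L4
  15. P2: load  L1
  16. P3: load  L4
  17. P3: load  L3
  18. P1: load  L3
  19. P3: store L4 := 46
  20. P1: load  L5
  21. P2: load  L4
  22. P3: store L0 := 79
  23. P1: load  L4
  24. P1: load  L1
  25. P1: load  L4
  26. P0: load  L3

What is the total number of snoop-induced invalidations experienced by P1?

[1] P3: store L0 := 45 | P0:I, P1:I, P2:I, P3:M(45) | bus: BusRdX
[2] P1: load  L4 | P0:I, P1:E(60), P2:I, P3:I | bus: BusRd
[3] P0: store L4 := 93 | P0:M(93), P1:I, P2:I, P3:I | bus: BusRdX
[4] P1: store L6 := 66 | P0:I, P1:M(66), P2:I, P3:I | bus: BusRdX
[5] P2: load  L6 | P0:I, P1:O(66), P2:S(66), P3:I | bus: BusRd
[6] P2: load  L5 | P0:I, P1:I, P2:E(20), P3:I | bus: BusRd
[7] P2: store L3 := 81 | P0:I, P1:I, P2:M(81), P3:I | bus: BusRdX
[8] P3: store L5 := 20 | P0:I, P1:I, P2:I, P3:M(20) | bus: BusRdX
[9] P2: store L1 := 38 | P0:I, P1:I, P2:M(38), P3:I | bus: BusRdX
[10] P1: load  L1 | P0:I, P1:S(38), P2:O(38), P3:I | bus: BusRd
[11] P1: load  L5 | P0:I, P1:S(20), P2:I, P3:O(20) | bus: BusRd
[12] P0: load  L4 | P0:M(93), P1:I, P2:I, P3:I | bus: none
[13] P1: store L1 := 64 | P0:I, P1:M(64), P2:I, P3:I | bus: BusUpgr,Flush
[14] P1: load  L4 | P0:O(93), P1:S(93), P2:I, P3:I | bus: BusRd
[15] P2: load  L1 | P0:I, P1:O(64), P2:S(64), P3:I | bus: BusRd
[16] P3: load  L4 | P0:O(93), P1:S(93), P2:I, P3:S(93) | bus: BusRd
[17] P3: load  L3 | P0:I, P1:I, P2:O(81), P3:S(81) | bus: BusRd
[18] P1: load  L3 | P0:I, P1:S(81), P2:O(81), P3:S(81) | bus: BusRd
[19] P3: store L4 := 46 | P0:I, P1:I, P2:I, P3:M(46) | bus: BusUpgr,Flush
[20] P1: load  L5 | P0:I, P1:S(20), P2:I, P3:O(20) | bus: none
[21] P2: load  L4 | P0:I, P1:I, P2:S(46), P3:O(46) | bus: BusRd
[22] P3: store L0 := 79 | P0:I, P1:I, P2:I, P3:M(79) | bus: none
[23] P1: load  L4 | P0:I, P1:S(46), P2:S(46), P3:O(46) | bus: BusRd
[24] P1: load  L1 | P0:I, P1:O(64), P2:S(64), P3:I | bus: none
[25] P1: load  L4 | P0:I, P1:S(46), P2:S(46), P3:O(46) | bus: none
[26] P0: load  L3 | P0:S(81), P1:S(81), P2:O(81), P3:S(81) | bus: BusRd

invalidations = 2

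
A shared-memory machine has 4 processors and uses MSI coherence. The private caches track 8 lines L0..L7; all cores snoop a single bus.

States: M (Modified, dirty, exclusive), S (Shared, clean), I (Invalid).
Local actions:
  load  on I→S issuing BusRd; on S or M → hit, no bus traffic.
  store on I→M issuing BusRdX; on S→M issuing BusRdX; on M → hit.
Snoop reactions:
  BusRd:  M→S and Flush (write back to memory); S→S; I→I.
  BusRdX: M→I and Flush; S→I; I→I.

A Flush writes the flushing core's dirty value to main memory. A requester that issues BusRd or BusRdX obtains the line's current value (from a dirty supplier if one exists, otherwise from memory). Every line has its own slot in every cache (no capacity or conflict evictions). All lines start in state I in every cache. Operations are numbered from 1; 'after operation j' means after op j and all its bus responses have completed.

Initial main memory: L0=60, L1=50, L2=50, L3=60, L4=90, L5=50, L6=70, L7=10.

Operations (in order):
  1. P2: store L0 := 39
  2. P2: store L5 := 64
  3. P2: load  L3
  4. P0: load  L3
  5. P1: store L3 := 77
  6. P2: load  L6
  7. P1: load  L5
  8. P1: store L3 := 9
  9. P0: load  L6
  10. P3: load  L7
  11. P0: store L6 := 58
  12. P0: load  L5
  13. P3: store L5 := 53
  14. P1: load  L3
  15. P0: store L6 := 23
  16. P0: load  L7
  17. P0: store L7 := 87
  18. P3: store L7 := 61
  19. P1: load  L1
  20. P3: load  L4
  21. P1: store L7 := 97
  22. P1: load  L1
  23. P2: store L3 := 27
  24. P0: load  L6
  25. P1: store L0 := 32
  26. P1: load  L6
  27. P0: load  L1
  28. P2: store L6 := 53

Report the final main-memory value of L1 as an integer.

memory[L1] = 50

step 1: P2: store L0 := 39  ⟶  IIMI  (L0)  txn=BusRdX  M[L0]=60
step 2: P2: store L5 := 64  ⟶  IIMI  (L5)  txn=BusRdX  M[L5]=50
step 3: P2: load  L3  ⟶  IISI  (L3)  txn=BusRd  M[L3]=60
step 4: P0: load  L3  ⟶  SISI  (L3)  txn=BusRd  M[L3]=60
step 5: P1: store L3 := 77  ⟶  IMII  (L3)  txn=BusRdX  M[L3]=60
step 6: P2: load  L6  ⟶  IISI  (L6)  txn=BusRd  M[L6]=70
step 7: P1: load  L5  ⟶  ISSI  (L5)  txn=BusRd+Flush  M[L5]=64
step 8: P1: store L3 := 9  ⟶  IMII  (L3)  txn=∅  M[L3]=60
step 9: P0: load  L6  ⟶  SISI  (L6)  txn=BusRd  M[L6]=70
step 10: P3: load  L7  ⟶  IIIS  (L7)  txn=BusRd  M[L7]=10
step 11: P0: store L6 := 58  ⟶  MIII  (L6)  txn=BusRdX  M[L6]=70
step 12: P0: load  L5  ⟶  SSSI  (L5)  txn=BusRd  M[L5]=64
step 13: P3: store L5 := 53  ⟶  IIIM  (L5)  txn=BusRdX  M[L5]=64
step 14: P1: load  L3  ⟶  IMII  (L3)  txn=∅  M[L3]=60
step 15: P0: store L6 := 23  ⟶  MIII  (L6)  txn=∅  M[L6]=70
step 16: P0: load  L7  ⟶  SIIS  (L7)  txn=BusRd  M[L7]=10
step 17: P0: store L7 := 87  ⟶  MIII  (L7)  txn=BusRdX  M[L7]=10
step 18: P3: store L7 := 61  ⟶  IIIM  (L7)  txn=BusRdX+Flush  M[L7]=87
step 19: P1: load  L1  ⟶  ISII  (L1)  txn=BusRd  M[L1]=50
step 20: P3: load  L4  ⟶  IIIS  (L4)  txn=BusRd  M[L4]=90
step 21: P1: store L7 := 97  ⟶  IMII  (L7)  txn=BusRdX+Flush  M[L7]=61
step 22: P1: load  L1  ⟶  ISII  (L1)  txn=∅  M[L1]=50
step 23: P2: store L3 := 27  ⟶  IIMI  (L3)  txn=BusRdX+Flush  M[L3]=9
step 24: P0: load  L6  ⟶  MIII  (L6)  txn=∅  M[L6]=70
step 25: P1: store L0 := 32  ⟶  IMII  (L0)  txn=BusRdX+Flush  M[L0]=39
step 26: P1: load  L6  ⟶  SSII  (L6)  txn=BusRd+Flush  M[L6]=23
step 27: P0: load  L1  ⟶  SSII  (L1)  txn=BusRd  M[L1]=50
step 28: P2: store L6 := 53  ⟶  IIMI  (L6)  txn=BusRdX  M[L6]=23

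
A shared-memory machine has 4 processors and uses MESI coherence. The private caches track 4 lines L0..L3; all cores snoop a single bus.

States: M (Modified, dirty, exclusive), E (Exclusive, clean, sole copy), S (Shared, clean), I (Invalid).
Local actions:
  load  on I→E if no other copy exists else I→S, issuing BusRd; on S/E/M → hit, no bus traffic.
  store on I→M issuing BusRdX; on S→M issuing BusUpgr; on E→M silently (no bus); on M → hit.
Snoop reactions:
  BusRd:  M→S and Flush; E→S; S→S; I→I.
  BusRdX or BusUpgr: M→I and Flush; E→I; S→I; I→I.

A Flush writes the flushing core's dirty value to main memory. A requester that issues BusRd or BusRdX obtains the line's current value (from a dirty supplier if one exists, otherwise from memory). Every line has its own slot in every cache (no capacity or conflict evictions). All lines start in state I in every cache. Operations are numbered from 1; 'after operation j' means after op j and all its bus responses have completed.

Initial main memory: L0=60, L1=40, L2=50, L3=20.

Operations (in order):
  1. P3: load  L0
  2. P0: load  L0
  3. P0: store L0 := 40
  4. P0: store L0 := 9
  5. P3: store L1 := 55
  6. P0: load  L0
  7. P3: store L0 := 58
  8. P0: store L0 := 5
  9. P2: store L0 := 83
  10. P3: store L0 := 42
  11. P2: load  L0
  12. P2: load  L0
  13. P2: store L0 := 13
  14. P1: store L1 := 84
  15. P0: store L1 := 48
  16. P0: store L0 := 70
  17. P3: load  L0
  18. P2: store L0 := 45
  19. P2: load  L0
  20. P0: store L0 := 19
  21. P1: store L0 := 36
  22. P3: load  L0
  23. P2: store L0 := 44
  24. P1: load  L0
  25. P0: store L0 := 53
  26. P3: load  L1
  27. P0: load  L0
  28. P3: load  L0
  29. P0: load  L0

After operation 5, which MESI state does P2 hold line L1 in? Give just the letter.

state = I

[1] P3: load  L0 | P0:I, P1:I, P2:I, P3:E(60) | bus: BusRd
[2] P0: load  L0 | P0:S(60), P1:I, P2:I, P3:S(60) | bus: BusRd
[3] P0: store L0 := 40 | P0:M(40), P1:I, P2:I, P3:I | bus: BusUpgr
[4] P0: store L0 := 9 | P0:M(9), P1:I, P2:I, P3:I | bus: none
[5] P3: store L1 := 55 | P0:I, P1:I, P2:I, P3:M(55) | bus: BusRdX
[6] P0: load  L0 | P0:M(9), P1:I, P2:I, P3:I | bus: none
[7] P3: store L0 := 58 | P0:I, P1:I, P2:I, P3:M(58) | bus: BusRdX,Flush
[8] P0: store L0 := 5 | P0:M(5), P1:I, P2:I, P3:I | bus: BusRdX,Flush
[9] P2: store L0 := 83 | P0:I, P1:I, P2:M(83), P3:I | bus: BusRdX,Flush
[10] P3: store L0 := 42 | P0:I, P1:I, P2:I, P3:M(42) | bus: BusRdX,Flush
[11] P2: load  L0 | P0:I, P1:I, P2:S(42), P3:S(42) | bus: BusRd,Flush
[12] P2: load  L0 | P0:I, P1:I, P2:S(42), P3:S(42) | bus: none
[13] P2: store L0 := 13 | P0:I, P1:I, P2:M(13), P3:I | bus: BusUpgr
[14] P1: store L1 := 84 | P0:I, P1:M(84), P2:I, P3:I | bus: BusRdX,Flush
[15] P0: store L1 := 48 | P0:M(48), P1:I, P2:I, P3:I | bus: BusRdX,Flush
[16] P0: store L0 := 70 | P0:M(70), P1:I, P2:I, P3:I | bus: BusRdX,Flush
[17] P3: load  L0 | P0:S(70), P1:I, P2:I, P3:S(70) | bus: BusRd,Flush
[18] P2: store L0 := 45 | P0:I, P1:I, P2:M(45), P3:I | bus: BusRdX
[19] P2: load  L0 | P0:I, P1:I, P2:M(45), P3:I | bus: none
[20] P0: store L0 := 19 | P0:M(19), P1:I, P2:I, P3:I | bus: BusRdX,Flush
[21] P1: store L0 := 36 | P0:I, P1:M(36), P2:I, P3:I | bus: BusRdX,Flush
[22] P3: load  L0 | P0:I, P1:S(36), P2:I, P3:S(36) | bus: BusRd,Flush
[23] P2: store L0 := 44 | P0:I, P1:I, P2:M(44), P3:I | bus: BusRdX
[24] P1: load  L0 | P0:I, P1:S(44), P2:S(44), P3:I | bus: BusRd,Flush
[25] P0: store L0 := 53 | P0:M(53), P1:I, P2:I, P3:I | bus: BusRdX
[26] P3: load  L1 | P0:S(48), P1:I, P2:I, P3:S(48) | bus: BusRd,Flush
[27] P0: load  L0 | P0:M(53), P1:I, P2:I, P3:I | bus: none
[28] P3: load  L0 | P0:S(53), P1:I, P2:I, P3:S(53) | bus: BusRd,Flush
[29] P0: load  L0 | P0:S(53), P1:I, P2:I, P3:S(53) | bus: none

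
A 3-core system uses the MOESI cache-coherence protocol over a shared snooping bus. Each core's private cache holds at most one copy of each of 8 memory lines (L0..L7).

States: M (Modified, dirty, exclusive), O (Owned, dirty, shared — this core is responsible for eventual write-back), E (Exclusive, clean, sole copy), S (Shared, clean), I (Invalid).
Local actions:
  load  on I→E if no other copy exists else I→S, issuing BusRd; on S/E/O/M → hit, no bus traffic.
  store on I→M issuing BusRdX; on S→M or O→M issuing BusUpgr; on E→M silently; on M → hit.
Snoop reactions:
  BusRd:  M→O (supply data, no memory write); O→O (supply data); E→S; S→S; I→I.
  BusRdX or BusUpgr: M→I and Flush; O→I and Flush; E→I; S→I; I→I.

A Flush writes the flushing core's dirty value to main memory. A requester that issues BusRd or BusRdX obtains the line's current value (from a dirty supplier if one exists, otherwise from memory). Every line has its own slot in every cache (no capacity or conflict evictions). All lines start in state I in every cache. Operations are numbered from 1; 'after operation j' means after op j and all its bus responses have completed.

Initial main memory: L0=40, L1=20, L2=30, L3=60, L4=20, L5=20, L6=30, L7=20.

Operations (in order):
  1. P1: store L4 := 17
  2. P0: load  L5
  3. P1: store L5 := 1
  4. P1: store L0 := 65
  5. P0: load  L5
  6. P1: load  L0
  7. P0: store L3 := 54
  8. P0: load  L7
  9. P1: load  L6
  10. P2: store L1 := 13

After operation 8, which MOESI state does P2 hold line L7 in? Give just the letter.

[1] P1: store L4 := 17 | P0:I, P1:M(17), P2:I | bus: BusRdX
[2] P0: load  L5 | P0:E(20), P1:I, P2:I | bus: BusRd
[3] P1: store L5 := 1 | P0:I, P1:M(1), P2:I | bus: BusRdX
[4] P1: store L0 := 65 | P0:I, P1:M(65), P2:I | bus: BusRdX
[5] P0: load  L5 | P0:S(1), P1:O(1), P2:I | bus: BusRd
[6] P1: load  L0 | P0:I, P1:M(65), P2:I | bus: none
[7] P0: store L3 := 54 | P0:M(54), P1:I, P2:I | bus: BusRdX
[8] P0: load  L7 | P0:E(20), P1:I, P2:I | bus: BusRd
[9] P1: load  L6 | P0:I, P1:E(30), P2:I | bus: BusRd
[10] P2: store L1 := 13 | P0:I, P1:I, P2:M(13) | bus: BusRdX

state = I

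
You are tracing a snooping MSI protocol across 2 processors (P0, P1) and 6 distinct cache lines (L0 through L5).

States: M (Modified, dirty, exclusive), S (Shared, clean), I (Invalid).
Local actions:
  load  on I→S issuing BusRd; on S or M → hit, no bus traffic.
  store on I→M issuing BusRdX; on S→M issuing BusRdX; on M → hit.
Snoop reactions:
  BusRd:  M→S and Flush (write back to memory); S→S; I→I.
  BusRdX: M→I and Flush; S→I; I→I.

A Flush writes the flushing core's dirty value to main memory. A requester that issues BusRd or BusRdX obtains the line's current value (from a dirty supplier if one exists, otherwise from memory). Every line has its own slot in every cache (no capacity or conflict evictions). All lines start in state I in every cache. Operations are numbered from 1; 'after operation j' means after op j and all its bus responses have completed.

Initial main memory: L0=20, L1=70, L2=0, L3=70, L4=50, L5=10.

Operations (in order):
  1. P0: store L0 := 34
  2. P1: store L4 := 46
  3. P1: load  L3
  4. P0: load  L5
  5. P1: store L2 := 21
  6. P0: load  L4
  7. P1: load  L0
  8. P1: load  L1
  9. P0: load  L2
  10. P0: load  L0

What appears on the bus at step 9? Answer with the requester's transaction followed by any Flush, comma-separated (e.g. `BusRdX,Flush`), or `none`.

bus = BusRd,Flush

step 1: P0: store L0 := 34  ⟶  MI  (L0)  txn=BusRdX  M[L0]=20
step 2: P1: store L4 := 46  ⟶  IM  (L4)  txn=BusRdX  M[L4]=50
step 3: P1: load  L3  ⟶  IS  (L3)  txn=BusRd  M[L3]=70
step 4: P0: load  L5  ⟶  SI  (L5)  txn=BusRd  M[L5]=10
step 5: P1: store L2 := 21  ⟶  IM  (L2)  txn=BusRdX  M[L2]=0
step 6: P0: load  L4  ⟶  SS  (L4)  txn=BusRd+Flush  M[L4]=46
step 7: P1: load  L0  ⟶  SS  (L0)  txn=BusRd+Flush  M[L0]=34
step 8: P1: load  L1  ⟶  IS  (L1)  txn=BusRd  M[L1]=70
step 9: P0: load  L2  ⟶  SS  (L2)  txn=BusRd+Flush  M[L2]=21
step 10: P0: load  L0  ⟶  SS  (L0)  txn=∅  M[L0]=34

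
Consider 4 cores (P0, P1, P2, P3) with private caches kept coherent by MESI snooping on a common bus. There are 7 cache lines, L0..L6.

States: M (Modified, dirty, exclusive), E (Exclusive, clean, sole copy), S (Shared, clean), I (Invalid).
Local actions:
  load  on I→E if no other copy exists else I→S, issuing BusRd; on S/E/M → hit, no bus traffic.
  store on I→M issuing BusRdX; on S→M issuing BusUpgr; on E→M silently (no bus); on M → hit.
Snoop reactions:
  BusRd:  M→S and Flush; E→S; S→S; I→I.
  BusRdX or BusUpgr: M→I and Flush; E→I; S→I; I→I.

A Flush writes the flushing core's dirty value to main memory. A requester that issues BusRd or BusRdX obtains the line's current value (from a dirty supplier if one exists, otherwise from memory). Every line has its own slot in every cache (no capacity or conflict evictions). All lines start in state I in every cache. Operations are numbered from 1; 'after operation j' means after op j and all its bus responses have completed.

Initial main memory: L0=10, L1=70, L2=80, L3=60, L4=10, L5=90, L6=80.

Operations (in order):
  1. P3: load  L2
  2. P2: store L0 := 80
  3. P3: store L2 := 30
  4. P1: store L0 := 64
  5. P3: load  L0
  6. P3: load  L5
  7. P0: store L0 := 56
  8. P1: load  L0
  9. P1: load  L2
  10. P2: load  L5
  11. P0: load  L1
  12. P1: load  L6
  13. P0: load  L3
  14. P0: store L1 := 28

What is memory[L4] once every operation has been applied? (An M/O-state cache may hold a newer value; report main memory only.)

memory[L4] = 10

  op1 P3: load  L2 → I/I/I/E on L2; bus BusRd; mem=80
  op2 P2: store L0 := 80 → I/I/M/I on L0; bus BusRdX; mem=10
  op3 P3: store L2 := 30 → I/I/I/M on L2; bus (none); mem=80
  op4 P1: store L0 := 64 → I/M/I/I on L0; bus BusRdX Flush; mem=80
  op5 P3: load  L0 → I/S/I/S on L0; bus BusRd Flush; mem=64
  op6 P3: load  L5 → I/I/I/E on L5; bus BusRd; mem=90
  op7 P0: store L0 := 56 → M/I/I/I on L0; bus BusRdX; mem=64
  op8 P1: load  L0 → S/S/I/I on L0; bus BusRd Flush; mem=56
  op9 P1: load  L2 → I/S/I/S on L2; bus BusRd Flush; mem=30
  op10 P2: load  L5 → I/I/S/S on L5; bus BusRd; mem=90
  op11 P0: load  L1 → E/I/I/I on L1; bus BusRd; mem=70
  op12 P1: load  L6 → I/E/I/I on L6; bus BusRd; mem=80
  op13 P0: load  L3 → E/I/I/I on L3; bus BusRd; mem=60
  op14 P0: store L1 := 28 → M/I/I/I on L1; bus (none); mem=70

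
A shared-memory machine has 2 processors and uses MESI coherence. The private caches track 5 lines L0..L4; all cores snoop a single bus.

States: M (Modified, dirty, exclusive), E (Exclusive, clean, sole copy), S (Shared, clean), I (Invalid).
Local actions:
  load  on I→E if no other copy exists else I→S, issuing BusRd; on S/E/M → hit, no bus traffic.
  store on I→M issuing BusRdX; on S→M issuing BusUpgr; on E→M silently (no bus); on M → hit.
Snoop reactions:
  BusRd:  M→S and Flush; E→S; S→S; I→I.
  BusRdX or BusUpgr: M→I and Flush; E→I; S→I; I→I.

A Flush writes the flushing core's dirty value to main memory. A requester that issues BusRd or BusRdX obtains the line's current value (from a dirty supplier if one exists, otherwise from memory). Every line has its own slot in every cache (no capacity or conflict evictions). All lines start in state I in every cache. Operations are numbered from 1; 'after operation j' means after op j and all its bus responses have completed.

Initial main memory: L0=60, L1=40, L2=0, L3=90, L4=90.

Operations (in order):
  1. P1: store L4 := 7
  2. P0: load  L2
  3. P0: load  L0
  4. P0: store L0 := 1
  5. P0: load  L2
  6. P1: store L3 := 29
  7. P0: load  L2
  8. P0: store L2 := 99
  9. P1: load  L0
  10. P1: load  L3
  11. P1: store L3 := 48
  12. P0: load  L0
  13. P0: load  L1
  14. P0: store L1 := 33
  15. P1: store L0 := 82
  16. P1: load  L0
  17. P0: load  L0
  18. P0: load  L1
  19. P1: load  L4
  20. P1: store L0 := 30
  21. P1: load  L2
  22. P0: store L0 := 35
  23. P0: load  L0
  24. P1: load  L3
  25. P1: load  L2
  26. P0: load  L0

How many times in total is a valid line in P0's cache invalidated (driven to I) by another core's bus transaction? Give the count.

invalidations = 2

1. P1: store L4 := 7  bus=[BusRdX]  L4: P0=I P1=M  mem[L4]=90
2. P0: load  L2  bus=[BusRd]  L2: P0=E P1=I  mem[L2]=0
3. P0: load  L0  bus=[BusRd]  L0: P0=E P1=I  mem[L0]=60
4. P0: store L0 := 1  bus=[-]  L0: P0=M P1=I  mem[L0]=60
5. P0: load  L2  bus=[-]  L2: P0=E P1=I  mem[L2]=0
6. P1: store L3 := 29  bus=[BusRdX]  L3: P0=I P1=M  mem[L3]=90
7. P0: load  L2  bus=[-]  L2: P0=E P1=I  mem[L2]=0
8. P0: store L2 := 99  bus=[-]  L2: P0=M P1=I  mem[L2]=0
9. P1: load  L0  bus=[BusRd,Flush]  L0: P0=S P1=S  mem[L0]=1
10. P1: load  L3  bus=[-]  L3: P0=I P1=M  mem[L3]=90
11. P1: store L3 := 48  bus=[-]  L3: P0=I P1=M  mem[L3]=90
12. P0: load  L0  bus=[-]  L0: P0=S P1=S  mem[L0]=1
13. P0: load  L1  bus=[BusRd]  L1: P0=E P1=I  mem[L1]=40
14. P0: store L1 := 33  bus=[-]  L1: P0=M P1=I  mem[L1]=40
15. P1: store L0 := 82  bus=[BusUpgr]  L0: P0=I P1=M  mem[L0]=1
16. P1: load  L0  bus=[-]  L0: P0=I P1=M  mem[L0]=1
17. P0: load  L0  bus=[BusRd,Flush]  L0: P0=S P1=S  mem[L0]=82
18. P0: load  L1  bus=[-]  L1: P0=M P1=I  mem[L1]=40
19. P1: load  L4  bus=[-]  L4: P0=I P1=M  mem[L4]=90
20. P1: store L0 := 30  bus=[BusUpgr]  L0: P0=I P1=M  mem[L0]=82
21. P1: load  L2  bus=[BusRd,Flush]  L2: P0=S P1=S  mem[L2]=99
22. P0: store L0 := 35  bus=[BusRdX,Flush]  L0: P0=M P1=I  mem[L0]=30
23. P0: load  L0  bus=[-]  L0: P0=M P1=I  mem[L0]=30
24. P1: load  L3  bus=[-]  L3: P0=I P1=M  mem[L3]=90
25. P1: load  L2  bus=[-]  L2: P0=S P1=S  mem[L2]=99
26. P0: load  L0  bus=[-]  L0: P0=M P1=I  mem[L0]=30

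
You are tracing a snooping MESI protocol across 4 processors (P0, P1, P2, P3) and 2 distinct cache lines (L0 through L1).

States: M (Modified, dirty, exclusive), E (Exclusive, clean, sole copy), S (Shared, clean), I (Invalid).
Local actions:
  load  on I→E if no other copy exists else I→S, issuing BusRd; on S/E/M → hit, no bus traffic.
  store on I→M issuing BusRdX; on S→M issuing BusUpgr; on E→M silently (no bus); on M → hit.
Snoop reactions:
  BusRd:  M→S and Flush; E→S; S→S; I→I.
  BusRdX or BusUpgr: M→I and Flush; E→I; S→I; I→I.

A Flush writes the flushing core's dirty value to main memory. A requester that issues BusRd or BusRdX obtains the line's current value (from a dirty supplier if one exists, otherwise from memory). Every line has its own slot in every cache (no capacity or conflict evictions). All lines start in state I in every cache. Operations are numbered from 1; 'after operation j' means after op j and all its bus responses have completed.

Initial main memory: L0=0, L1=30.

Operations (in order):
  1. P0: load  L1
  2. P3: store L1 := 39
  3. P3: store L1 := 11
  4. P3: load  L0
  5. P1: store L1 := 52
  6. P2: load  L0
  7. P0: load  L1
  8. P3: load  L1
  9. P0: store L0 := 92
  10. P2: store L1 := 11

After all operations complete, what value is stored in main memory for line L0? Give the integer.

memory[L0] = 0

step 1: P0: load  L1  ⟶  EIII  (L1)  txn=BusRd  M[L1]=30
step 2: P3: store L1 := 39  ⟶  IIIM  (L1)  txn=BusRdX  M[L1]=30
step 3: P3: store L1 := 11  ⟶  IIIM  (L1)  txn=∅  M[L1]=30
step 4: P3: load  L0  ⟶  IIIE  (L0)  txn=BusRd  M[L0]=0
step 5: P1: store L1 := 52  ⟶  IMII  (L1)  txn=BusRdX+Flush  M[L1]=11
step 6: P2: load  L0  ⟶  IISS  (L0)  txn=BusRd  M[L0]=0
step 7: P0: load  L1  ⟶  SSII  (L1)  txn=BusRd+Flush  M[L1]=52
step 8: P3: load  L1  ⟶  SSIS  (L1)  txn=BusRd  M[L1]=52
step 9: P0: store L0 := 92  ⟶  MIII  (L0)  txn=BusRdX  M[L0]=0
step 10: P2: store L1 := 11  ⟶  IIMI  (L1)  txn=BusRdX  M[L1]=52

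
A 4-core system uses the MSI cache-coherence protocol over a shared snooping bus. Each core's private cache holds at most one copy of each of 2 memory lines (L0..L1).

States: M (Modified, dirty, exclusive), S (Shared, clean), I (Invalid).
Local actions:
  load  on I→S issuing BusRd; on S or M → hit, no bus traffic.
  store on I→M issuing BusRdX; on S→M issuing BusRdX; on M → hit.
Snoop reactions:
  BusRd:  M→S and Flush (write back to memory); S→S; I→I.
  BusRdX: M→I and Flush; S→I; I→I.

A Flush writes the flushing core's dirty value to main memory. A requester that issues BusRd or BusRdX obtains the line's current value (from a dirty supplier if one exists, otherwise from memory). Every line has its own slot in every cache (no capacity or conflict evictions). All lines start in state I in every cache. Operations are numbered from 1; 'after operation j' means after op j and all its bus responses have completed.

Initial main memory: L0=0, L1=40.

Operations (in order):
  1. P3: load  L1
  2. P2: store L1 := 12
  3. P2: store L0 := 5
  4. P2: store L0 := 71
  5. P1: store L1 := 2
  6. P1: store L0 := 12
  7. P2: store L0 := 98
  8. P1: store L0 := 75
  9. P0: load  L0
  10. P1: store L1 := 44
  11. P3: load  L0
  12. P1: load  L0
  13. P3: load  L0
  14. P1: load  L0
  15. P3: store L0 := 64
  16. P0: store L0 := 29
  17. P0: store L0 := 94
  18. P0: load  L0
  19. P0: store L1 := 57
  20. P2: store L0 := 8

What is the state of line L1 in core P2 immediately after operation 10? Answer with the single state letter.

state = I

  op1 P3: load  L1 → I/I/I/S on L1; bus BusRd; mem=40
  op2 P2: store L1 := 12 → I/I/M/I on L1; bus BusRdX; mem=40
  op3 P2: store L0 := 5 → I/I/M/I on L0; bus BusRdX; mem=0
  op4 P2: store L0 := 71 → I/I/M/I on L0; bus (none); mem=0
  op5 P1: store L1 := 2 → I/M/I/I on L1; bus BusRdX Flush; mem=12
  op6 P1: store L0 := 12 → I/M/I/I on L0; bus BusRdX Flush; mem=71
  op7 P2: store L0 := 98 → I/I/M/I on L0; bus BusRdX Flush; mem=12
  op8 P1: store L0 := 75 → I/M/I/I on L0; bus BusRdX Flush; mem=98
  op9 P0: load  L0 → S/S/I/I on L0; bus BusRd Flush; mem=75
  op10 P1: store L1 := 44 → I/M/I/I on L1; bus (none); mem=12
  op11 P3: load  L0 → S/S/I/S on L0; bus BusRd; mem=75
  op12 P1: load  L0 → S/S/I/S on L0; bus (none); mem=75
  op13 P3: load  L0 → S/S/I/S on L0; bus (none); mem=75
  op14 P1: load  L0 → S/S/I/S on L0; bus (none); mem=75
  op15 P3: store L0 := 64 → I/I/I/M on L0; bus BusRdX; mem=75
  op16 P0: store L0 := 29 → M/I/I/I on L0; bus BusRdX Flush; mem=64
  op17 P0: store L0 := 94 → M/I/I/I on L0; bus (none); mem=64
  op18 P0: load  L0 → M/I/I/I on L0; bus (none); mem=64
  op19 P0: store L1 := 57 → M/I/I/I on L1; bus BusRdX Flush; mem=44
  op20 P2: store L0 := 8 → I/I/M/I on L0; bus BusRdX Flush; mem=94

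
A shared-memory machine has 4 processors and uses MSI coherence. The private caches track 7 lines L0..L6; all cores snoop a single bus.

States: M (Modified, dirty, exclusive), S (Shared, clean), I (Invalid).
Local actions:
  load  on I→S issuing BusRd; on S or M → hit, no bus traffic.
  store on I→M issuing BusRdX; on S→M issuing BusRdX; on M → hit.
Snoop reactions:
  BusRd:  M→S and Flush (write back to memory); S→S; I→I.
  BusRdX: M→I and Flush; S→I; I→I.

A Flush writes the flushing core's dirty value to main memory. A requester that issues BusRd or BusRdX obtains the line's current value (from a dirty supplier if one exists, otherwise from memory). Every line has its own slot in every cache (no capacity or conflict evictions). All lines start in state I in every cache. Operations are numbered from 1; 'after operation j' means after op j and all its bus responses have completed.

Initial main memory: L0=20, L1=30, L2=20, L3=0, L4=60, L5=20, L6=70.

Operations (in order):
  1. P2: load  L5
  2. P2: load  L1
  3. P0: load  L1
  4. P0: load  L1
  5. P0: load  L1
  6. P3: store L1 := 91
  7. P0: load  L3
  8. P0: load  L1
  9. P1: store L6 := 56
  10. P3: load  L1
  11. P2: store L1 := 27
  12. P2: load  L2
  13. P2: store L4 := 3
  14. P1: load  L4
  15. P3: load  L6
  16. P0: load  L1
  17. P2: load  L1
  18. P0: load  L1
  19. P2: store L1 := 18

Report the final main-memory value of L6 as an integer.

memory[L6] = 56

[1] P2: load  L5 | P0:I, P1:I, P2:S(20), P3:I | bus: BusRd
[2] P2: load  L1 | P0:I, P1:I, P2:S(30), P3:I | bus: BusRd
[3] P0: load  L1 | P0:S(30), P1:I, P2:S(30), P3:I | bus: BusRd
[4] P0: load  L1 | P0:S(30), P1:I, P2:S(30), P3:I | bus: none
[5] P0: load  L1 | P0:S(30), P1:I, P2:S(30), P3:I | bus: none
[6] P3: store L1 := 91 | P0:I, P1:I, P2:I, P3:M(91) | bus: BusRdX
[7] P0: load  L3 | P0:S(0), P1:I, P2:I, P3:I | bus: BusRd
[8] P0: load  L1 | P0:S(91), P1:I, P2:I, P3:S(91) | bus: BusRd,Flush
[9] P1: store L6 := 56 | P0:I, P1:M(56), P2:I, P3:I | bus: BusRdX
[10] P3: load  L1 | P0:S(91), P1:I, P2:I, P3:S(91) | bus: none
[11] P2: store L1 := 27 | P0:I, P1:I, P2:M(27), P3:I | bus: BusRdX
[12] P2: load  L2 | P0:I, P1:I, P2:S(20), P3:I | bus: BusRd
[13] P2: store L4 := 3 | P0:I, P1:I, P2:M(3), P3:I | bus: BusRdX
[14] P1: load  L4 | P0:I, P1:S(3), P2:S(3), P3:I | bus: BusRd,Flush
[15] P3: load  L6 | P0:I, P1:S(56), P2:I, P3:S(56) | bus: BusRd,Flush
[16] P0: load  L1 | P0:S(27), P1:I, P2:S(27), P3:I | bus: BusRd,Flush
[17] P2: load  L1 | P0:S(27), P1:I, P2:S(27), P3:I | bus: none
[18] P0: load  L1 | P0:S(27), P1:I, P2:S(27), P3:I | bus: none
[19] P2: store L1 := 18 | P0:I, P1:I, P2:M(18), P3:I | bus: BusRdX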